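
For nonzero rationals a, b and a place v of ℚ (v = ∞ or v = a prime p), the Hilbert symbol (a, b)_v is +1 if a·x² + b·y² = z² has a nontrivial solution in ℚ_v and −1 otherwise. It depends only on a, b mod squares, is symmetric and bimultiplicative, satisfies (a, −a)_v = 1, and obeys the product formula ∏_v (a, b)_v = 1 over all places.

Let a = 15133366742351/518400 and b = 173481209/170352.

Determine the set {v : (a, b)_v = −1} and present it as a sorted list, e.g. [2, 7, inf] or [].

[2, 47]

(a, b) ≡ (8542391, 287) mod (ℚ^×)²; places V = {2, 3, 5, 7, 11, 13, 17, 31, 41, 47, ∞}.
(a,b)_11: α=7, u≡1; β=4, v≡4 (mod 11); (1|11)=+1, (4|11)=+1; sign (−1)^0·+1^4·+1^7 = +1.
(a,b)_31: α=1, u≡28; β=0, v≡9 (mod 31); (28|31)=+1, (9|31)=+1; sign (−1)^0·+1^0·+1^1 = +1.
(a,b)_∞: sgn(8542391)=+, sgn(287)=+, so +1.
(a,b)_47: α=1, u≡4; β=0, v≡5 (mod 47); (4|47)=+1, (5|47)=-1; sign (−1)^0·+1^0·-1^1 = -1.
(a,b)_5: α=-2, u≡1; β=0, v≡2 (mod 5); (1|5)=+1, (2|5)=-1; sign (−1)^0·+1^0·-1^-2 = +1.
(a,b)_3: α=-4, u≡2; β=-2, v≡2 (mod 3); (2|3)=-1, (2|3)=-1; sign (−1)^0·-1^-2·-1^-4 = +1.
(a,b)_41: α=1, u≡19; β=1, v≡11 (mod 41); (19|41)=-1, (11|41)=-1; sign (−1)^0·-1^1·-1^1 = +1.
(a,b)_17: α=0, u≡6; β=2, v≡8 (mod 17); (6|17)=-1, (8|17)=+1; sign (−1)^0·-1^2·+1^0 = +1.
(a,b)_7: α=0, u≡4; β=-1, v≡5 (mod 7); (4|7)=+1, (5|7)=-1; sign (−1)^0·+1^-1·-1^0 = +1.
(a,b)_13: α=1, u≡9; β=-2, v≡10 (mod 13); (9|13)=+1, (10|13)=+1; sign (−1)^0·+1^-2·+1^1 = +1.
(a,b)_2: α=-8, β=-4; u≡7, v≡7 (mod 8); ε(u)ε(v)=1·1, αω(v)=-8·0, βω(u)=-4·0; sum ≡ 1  ⇒  -1.
Ram(8542391, 287) = {2, 47}; no ℚ_2-point on the conic.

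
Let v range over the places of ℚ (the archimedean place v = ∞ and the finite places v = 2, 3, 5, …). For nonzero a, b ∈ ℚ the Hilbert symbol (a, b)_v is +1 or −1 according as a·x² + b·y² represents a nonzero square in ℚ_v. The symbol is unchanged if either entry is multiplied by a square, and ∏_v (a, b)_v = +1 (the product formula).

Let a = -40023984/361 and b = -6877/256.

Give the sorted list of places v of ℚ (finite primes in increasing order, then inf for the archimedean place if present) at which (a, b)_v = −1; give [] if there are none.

[3, inf]

Mod squares: a ≡ -51051, b ≡ -13. Check v ∈ {∞, 2, 3, 7, 11, 13, 17, 19, 23}.
v=2: v_2(a)=4, v_2(b)=-8; units ≡ 5, 3 (mod 8); ε·ε+αω+βω = 0·1+4·1+-8·1 ≡ 0  ⇒  (a,b)_2 = +1.
v=13: a=13^1·(≡10), b=13^1·(≡12) mod 13; (10|13)=+1, (12|13)=+1; (−1)^{1·1·6}·(+1)^1·(+1)^1 = +1.
v=∞: -51051 < 0 and -13 < 0  ⇒  (a,b)_∞ = -1.
v=3: a=3^1·(≡2), b=3^0·(≡2) mod 3; (2|3)=-1, (2|3)=-1; (−1)^{1·0·1}·(-1)^0·(-1)^1 = -1.
v=11: a=11^1·(≡4), b=11^0·(≡3) mod 11; (4|11)=+1, (3|11)=+1; (−1)^{1·0·5}·(+1)^0·(+1)^1 = +1.
v=19: a=19^-2·(≡10), b=19^0·(≡17) mod 19; (10|19)=-1, (17|19)=+1; (−1)^{-2·0·9}·(-1)^0·(+1)^-2 = +1.
v=17: a=17^1·(≡3), b=17^0·(≡8) mod 17; (3|17)=-1, (8|17)=+1; (−1)^{1·0·8}·(-1)^0·(+1)^1 = +1.
v=7: a=7^3·(≡4), b=7^0·(≡1) mod 7; (4|7)=+1, (1|7)=+1; (−1)^{3·0·3}·(+1)^0·(+1)^3 = +1.
v=23: a=23^0·(≡4), b=23^2·(≡11) mod 23; (4|23)=+1, (11|23)=-1; (−1)^{0·2·11}·(+1)^2·(-1)^0 = +1.
(-51051, -13 / ℚ) ramifies at {3, ∞}: a division algebra.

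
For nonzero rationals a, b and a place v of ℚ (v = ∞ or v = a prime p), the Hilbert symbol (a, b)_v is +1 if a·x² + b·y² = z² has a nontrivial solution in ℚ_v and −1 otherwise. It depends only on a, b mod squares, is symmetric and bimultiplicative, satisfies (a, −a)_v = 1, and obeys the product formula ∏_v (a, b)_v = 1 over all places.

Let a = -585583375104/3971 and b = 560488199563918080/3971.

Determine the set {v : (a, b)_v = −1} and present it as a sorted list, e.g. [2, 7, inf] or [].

Mod squares: a ≡ -41041, b ≡ 476905. Check v ∈ {∞, 2, 3, 5, 7, 11, 13, 19, 23, 29, 41}.
v=∞: -41041 < 0 and 476905 > 0  ⇒  (a,b)_∞ = +1.
v=5: a=5^0·(≡1), b=5^1·(≡1) mod 5; (1|5)=+1, (1|5)=+1; (−1)^{0·1·2}·(+1)^1·(+1)^0 = +1.
v=41: a=41^1·(≡35), b=41^2·(≡14) mod 41; (35|41)=-1, (14|41)=-1; (−1)^{1·2·20}·(-1)^2·(-1)^1 = -1.
v=11: a=11^-1·(≡1), b=11^-1·(≡9) mod 11; (1|11)=+1, (9|11)=+1; (−1)^{-1·-1·5}·(+1)^-1·(+1)^-1 = -1.
v=19: a=19^-2·(≡12), b=19^-2·(≡7) mod 19; (12|19)=-1, (7|19)=+1; (−1)^{-2·-2·9}·(-1)^-2·(+1)^-2 = +1.
v=7: a=7^1·(≡5), b=7^2·(≡1) mod 7; (5|7)=-1, (1|7)=+1; (−1)^{1·2·3}·(-1)^2·(+1)^1 = +1.
v=23: a=23^0·(≡22), b=23^1·(≡8) mod 23; (22|23)=-1, (8|23)=+1; (−1)^{0·1·11}·(-1)^1·(+1)^0 = -1.
v=13: a=13^1·(≡6), b=13^1·(≡10) mod 13; (6|13)=-1, (10|13)=+1; (−1)^{1·1·6}·(-1)^1·(+1)^1 = -1.
v=29: a=29^2·(≡13), b=29^3·(≡19) mod 29; (13|29)=+1, (19|29)=-1; (−1)^{2·3·14}·(+1)^3·(-1)^2 = +1.
v=2: v_2(a)=8, v_2(b)=8; units ≡ 7, 1 (mod 8); ε·ε+αω+βω = 1·0+8·0+8·0 ≡ 0  ⇒  (a,b)_2 = +1.
v=3: a=3^6·(≡2), b=3^6·(≡1) mod 3; (2|3)=-1, (1|3)=+1; (−1)^{6·6·1}·(-1)^6·(+1)^6 = +1.
|Ram(-41041, 476905)| = 4, even; anisotropic at {11, 13, 23, 41}.

[11, 13, 23, 41]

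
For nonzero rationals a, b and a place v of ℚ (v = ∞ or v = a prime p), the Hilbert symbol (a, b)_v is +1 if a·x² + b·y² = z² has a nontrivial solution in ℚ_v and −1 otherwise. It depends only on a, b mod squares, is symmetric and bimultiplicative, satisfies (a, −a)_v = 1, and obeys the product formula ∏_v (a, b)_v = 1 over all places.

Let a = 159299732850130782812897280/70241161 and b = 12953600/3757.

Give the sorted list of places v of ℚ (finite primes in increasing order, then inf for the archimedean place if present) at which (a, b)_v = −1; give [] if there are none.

[2, 5, 11, 23]

Mod squares: a ≡ 230, b ≡ 6578. Check v ∈ {∞, 2, 3, 5, 11, 13, 17, 23, 29}.
v=11: a=11^4·(≡6), b=11^1·(≡1) mod 11; (6|11)=-1, (1|11)=+1; (−1)^{4·1·5}·(-1)^1·(+1)^4 = -1.
v=∞: 230 > 0 and 6578 > 0  ⇒  (a,b)_∞ = +1.
v=13: a=13^4·(≡1), b=13^-1·(≡12) mod 13; (1|13)=+1, (12|13)=+1; (−1)^{4·-1·6}·(+1)^-1·(+1)^4 = +1.
v=23: a=23^3·(≡19), b=23^1·(≡20) mod 23; (19|23)=-1, (20|23)=-1; (−1)^{3·1·11}·(-1)^1·(-1)^3 = -1.
v=5: a=5^1·(≡1), b=5^2·(≡2) mod 5; (1|5)=+1, (2|5)=-1; (−1)^{1·2·2}·(+1)^2·(-1)^1 = -1.
v=3: a=3^6·(≡2), b=3^0·(≡2) mod 3; (2|3)=-1, (2|3)=-1; (−1)^{6·0·1}·(-1)^0·(-1)^6 = +1.
v=17: a=17^-4·(≡16), b=17^-2·(≡15) mod 17; (16|17)=+1, (15|17)=+1; (−1)^{-4·-2·8}·(+1)^-2·(+1)^-4 = +1.
v=2: v_2(a)=33, v_2(b)=11; units ≡ 3, 1 (mod 8); ε·ε+αω+βω = 1·0+33·0+11·1 ≡ 1  ⇒  (a,b)_2 = -1.
v=29: a=29^-2·(≡19), b=29^0·(≡7) mod 29; (19|29)=-1, (7|29)=+1; (−1)^{-2·0·14}·(-1)^0·(+1)^-2 = +1.
|Ram(230, 6578)| = 4, even; anisotropic at {2, 5, 11, 23}.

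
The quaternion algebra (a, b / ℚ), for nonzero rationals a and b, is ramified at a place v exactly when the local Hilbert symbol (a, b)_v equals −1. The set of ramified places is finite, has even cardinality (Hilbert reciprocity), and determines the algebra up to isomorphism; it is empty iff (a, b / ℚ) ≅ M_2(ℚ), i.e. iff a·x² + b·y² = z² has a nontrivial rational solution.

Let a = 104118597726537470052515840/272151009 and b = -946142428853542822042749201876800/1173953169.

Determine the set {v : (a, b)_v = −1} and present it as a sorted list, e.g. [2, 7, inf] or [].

(a, b) ≡ (1990415, -631997) mod (ℚ^×)²; places V = {2, 3, 5, 7, 13, 17, 19, 29, 31, 37, 47, 53, ∞}.
(a,b)_∞: sgn(1990415)=+, sgn(-631997)=−, so +1.
(a,b)_47: α=-2, u≡9; β=-2, v≡32 (mod 47); (9|47)=+1, (32|47)=+1; sign (−1)^0·+1^-2·+1^-2 = +1.
(a,b)_13: α=-2, u≡11; β=0, v≡11 (mod 13); (11|13)=-1, (11|13)=-1; sign (−1)^0·-1^0·-1^-2 = +1.
(a,b)_53: α=3, u≡14; β=4, v≡24 (mod 53); (14|53)=-1, (24|53)=+1; sign (−1)^0·-1^4·+1^3 = +1.
(a,b)_17: α=6, u≡2; β=8, v≡10 (mod 17); (2|17)=+1, (10|17)=-1; sign (−1)^0·+1^8·-1^6 = +1.
(a,b)_7: α=3, u≡6; β=2, v≡5 (mod 7); (6|7)=-1, (5|7)=-1; sign (−1)^0·-1^2·-1^3 = -1.
(a,b)_3: α=-6, u≡2; β=-12, v≡1 (mod 3); (2|3)=-1, (1|3)=+1; sign (−1)^0·-1^-12·+1^-6 = +1.
(a,b)_31: α=2, u≡22; β=3, v≡13 (mod 31); (22|31)=-1, (13|31)=-1; sign (−1)^0·-1^3·-1^2 = -1.
(a,b)_5: α=1, u≡2; β=2, v≡2 (mod 5); (2|5)=-1, (2|5)=-1; sign (−1)^0·-1^2·-1^1 = -1.
(a,b)_19: α=0, u≡8; β=3, v≡17 (mod 19); (8|19)=-1, (17|19)=+1; sign (−1)^0·-1^3·+1^0 = -1.
(a,b)_29: α=1, u≡15; β=1, v≡27 (mod 29); (15|29)=-1, (27|29)=-1; sign (−1)^0·-1^1·-1^1 = +1.
(a,b)_2: α=14, β=6; u≡7, v≡3 (mod 8); ε(u)ε(v)=1·1, αω(v)=14·1, βω(u)=6·0; sum ≡ 1  ⇒  -1.
(a,b)_37: α=1, u≡1; β=1, v≡19 (mod 37); (1|37)=+1, (19|37)=-1; sign (−1)^0·+1^1·-1^1 = -1.
Ram(1990415, -631997) = {2, 5, 7, 19, 31, 37}; no ℚ_2-point on the conic.

[2, 5, 7, 19, 31, 37]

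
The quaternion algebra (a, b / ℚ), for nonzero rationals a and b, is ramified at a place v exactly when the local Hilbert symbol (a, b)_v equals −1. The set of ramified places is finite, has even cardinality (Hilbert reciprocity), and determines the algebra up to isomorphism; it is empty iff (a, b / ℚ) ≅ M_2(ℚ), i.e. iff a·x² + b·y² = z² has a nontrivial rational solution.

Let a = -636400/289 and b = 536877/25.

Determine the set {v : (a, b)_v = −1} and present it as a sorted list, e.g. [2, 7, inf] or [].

Mod squares: a ≡ -1591, b ≡ 493. Check v ∈ {∞, 2, 3, 5, 11, 17, 29, 37, 43}.
v=37: a=37^1·(≡31), b=37^0·(≡21) mod 37; (31|37)=-1, (21|37)=+1; (−1)^{1·0·18}·(-1)^0·(+1)^1 = +1.
v=29: a=29^0·(≡24), b=29^1·(≡19) mod 29; (24|29)=+1, (19|29)=-1; (−1)^{0·1·14}·(+1)^1·(-1)^0 = +1.
v=5: a=5^2·(≡1), b=5^-2·(≡2) mod 5; (1|5)=+1, (2|5)=-1; (−1)^{2·-2·2}·(+1)^-2·(-1)^2 = +1.
v=3: a=3^0·(≡2), b=3^2·(≡1) mod 3; (2|3)=-1, (1|3)=+1; (−1)^{0·2·1}·(-1)^2·(+1)^0 = +1.
v=2: v_2(a)=4, v_2(b)=0; units ≡ 1, 5 (mod 8); ε·ε+αω+βω = 0·0+4·1+0·0 ≡ 0  ⇒  (a,b)_2 = +1.
v=17: a=17^-2·(≡12), b=17^1·(≡10) mod 17; (12|17)=-1, (10|17)=-1; (−1)^{-2·1·8}·(-1)^1·(-1)^-2 = -1.
v=11: a=11^0·(≡9), b=11^2·(≡5) mod 11; (9|11)=+1, (5|11)=+1; (−1)^{0·2·5}·(+1)^2·(+1)^0 = +1.
v=∞: -1591 < 0 and 493 > 0  ⇒  (a,b)_∞ = +1.
v=43: a=43^1·(≡15), b=43^0·(≡37) mod 43; (15|43)=+1, (37|43)=-1; (−1)^{1·0·21}·(+1)^0·(-1)^1 = -1.
|Ram(-1591, 493)| = 2, even; anisotropic at {17, 43}.

[17, 43]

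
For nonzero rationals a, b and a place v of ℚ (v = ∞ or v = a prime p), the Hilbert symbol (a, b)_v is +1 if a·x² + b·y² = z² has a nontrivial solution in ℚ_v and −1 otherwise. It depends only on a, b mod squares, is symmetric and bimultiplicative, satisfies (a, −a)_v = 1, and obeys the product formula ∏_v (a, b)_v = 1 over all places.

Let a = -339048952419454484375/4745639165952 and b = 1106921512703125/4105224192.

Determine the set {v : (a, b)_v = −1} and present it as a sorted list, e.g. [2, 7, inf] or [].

[2, 3, 7, 37]

(a, b) ≡ (-693861, 111) mod (ℚ^×)²; places V = {2, 3, 5, 7, 17, 19, 37, 47, ∞}.
(a,b)_19: α=3, u≡2; β=2, v≡7 (mod 19); (2|19)=-1, (7|19)=+1; sign (−1)^0·-1^2·+1^3 = +1.
(a,b)_3: α=-1, u≡1; β=-1, v≡1 (mod 3); (1|3)=+1, (1|3)=+1; sign (−1)^1·+1^-1·+1^-1 = -1.
(a,b)_47: α=3, u≡16; β=2, v≡28 (mod 47); (16|47)=+1, (28|47)=+1; sign (−1)^0·+1^2·+1^3 = +1.
(a,b)_∞: sgn(-693861)=−, sgn(111)=+, so +1.
(a,b)_7: α=7, u≡2; β=4, v≡3 (mod 7); (2|7)=+1, (3|7)=-1; sign (−1)^0·+1^4·-1^7 = -1.
(a,b)_37: α=1, u≡32; β=1, v≡12 (mod 37); (32|37)=-1, (12|37)=+1; sign (−1)^0·-1^1·+1^1 = -1.
(a,b)_2: α=-16, β=-14; u≡3, v≡7 (mod 8); ε(u)ε(v)=1·1, αω(v)=-16·0, βω(u)=-14·1; sum ≡ 1  ⇒  -1.
(a,b)_17: α=-6, u≡14; β=-4, v≡8 (mod 17); (14|17)=-1, (8|17)=+1; sign (−1)^0·-1^-4·+1^-6 = +1.
(a,b)_5: α=6, u≡4; β=6, v≡4 (mod 5); (4|5)=+1, (4|5)=+1; sign (−1)^0·+1^6·+1^6 = +1.
(-693861, 111 / ℚ) ramifies at {2, 3, 7, 37}: a division algebra.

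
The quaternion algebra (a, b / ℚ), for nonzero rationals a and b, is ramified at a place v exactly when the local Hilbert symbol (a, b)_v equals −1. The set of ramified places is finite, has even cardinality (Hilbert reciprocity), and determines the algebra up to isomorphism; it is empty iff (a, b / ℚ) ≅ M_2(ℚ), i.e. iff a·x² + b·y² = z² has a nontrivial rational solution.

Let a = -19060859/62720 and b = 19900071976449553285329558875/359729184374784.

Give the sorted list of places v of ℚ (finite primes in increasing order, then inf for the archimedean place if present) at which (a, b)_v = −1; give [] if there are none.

[17, 29]

(a, b) ≡ (-56695, 1955) mod (ℚ^×)²; places V = {2, 3, 5, 7, 17, 19, 23, 29, 41, 47, 53, ∞}.
(a,b)_7: α=-2, u≡6; β=-6, v≡2 (mod 7); (6|7)=-1, (2|7)=+1; sign (−1)^0·-1^-6·+1^-2 = +1.
(a,b)_23: α=1, u≡20; β=3, v≡1 (mod 23); (20|23)=-1, (1|23)=+1; sign (−1)^1·-1^3·+1^1 = +1.
(a,b)_41: α=2, u≡31; β=2, v≡7 (mod 41); (31|41)=+1, (7|41)=-1; sign (−1)^0·+1^2·-1^2 = +1.
(a,b)_3: α=0, u≡2; β=-6, v≡2 (mod 3); (2|3)=-1, (2|3)=-1; sign (−1)^0·-1^-6·-1^0 = +1.
(a,b)_29: α=1, u≡27; β=4, v≡10 (mod 29); (27|29)=-1, (10|29)=-1; sign (−1)^0·-1^4·-1^1 = -1.
(a,b)_∞: sgn(-56695)=−, sgn(1955)=+, so +1.
(a,b)_19: α=0, u≡17; β=2, v≡9 (mod 19); (17|19)=+1, (9|19)=+1; sign (−1)^0·+1^2·+1^0 = +1.
(a,b)_17: α=1, u≡6; β=3, v≡8 (mod 17); (6|17)=-1, (8|17)=+1; sign (−1)^0·-1^3·+1^1 = -1.
(a,b)_53: α=0, u≡13; β=2, v≡10 (mod 53); (13|53)=+1, (10|53)=+1; sign (−1)^0·+1^2·+1^0 = +1.
(a,b)_2: α=-8, β=-22; u≡1, v≡3 (mod 8); ε(u)ε(v)=0·1, αω(v)=-8·1, βω(u)=-22·0; sum ≡ 0  ⇒  +1.
(a,b)_47: α=0, u≡6; β=2, v≡17 (mod 47); (6|47)=+1, (17|47)=+1; sign (−1)^0·+1^2·+1^0 = +1.
(a,b)_5: α=-1, u≡4; β=3, v≡4 (mod 5); (4|5)=+1, (4|5)=+1; sign (−1)^0·+1^3·+1^-1 = +1.
|Ram(-56695, 1955)| = 2, even; anisotropic at {17, 29}.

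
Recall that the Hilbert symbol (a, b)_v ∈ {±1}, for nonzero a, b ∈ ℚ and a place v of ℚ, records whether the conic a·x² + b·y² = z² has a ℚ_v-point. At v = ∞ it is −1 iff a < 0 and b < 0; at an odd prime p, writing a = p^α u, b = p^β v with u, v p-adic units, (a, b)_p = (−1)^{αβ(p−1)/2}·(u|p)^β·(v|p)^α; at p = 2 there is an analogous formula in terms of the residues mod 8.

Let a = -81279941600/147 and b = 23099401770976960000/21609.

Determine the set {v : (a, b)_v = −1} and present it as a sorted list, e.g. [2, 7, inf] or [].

[11, 43]

Mod squares: a ≡ -3607098, b ≡ 286. Check v ∈ {∞, 2, 3, 5, 7, 11, 13, 31, 41, 43}.
v=31: a=31^1·(≡28), b=31^2·(≡19) mod 31; (28|31)=+1, (19|31)=+1; (−1)^{1·2·15}·(+1)^2·(+1)^1 = +1.
v=∞: -3607098 < 0 and 286 > 0  ⇒  (a,b)_∞ = +1.
v=41: a=41^1·(≡40), b=41^2·(≡40) mod 41; (40|41)=+1, (40|41)=+1; (−1)^{1·2·20}·(+1)^2·(+1)^1 = +1.
v=11: a=11^1·(≡4), b=11^1·(≡4) mod 11; (4|11)=+1, (4|11)=+1; (−1)^{1·1·5}·(+1)^1·(+1)^1 = -1.
v=13: a=13^2·(≡10), b=13^3·(≡1) mod 13; (10|13)=+1, (1|13)=+1; (−1)^{2·3·6}·(+1)^3·(+1)^2 = +1.
v=43: a=43^1·(≡26), b=43^2·(≡18) mod 43; (26|43)=-1, (18|43)=-1; (−1)^{1·2·21}·(-1)^2·(-1)^1 = -1.
v=2: v_2(a)=5, v_2(b)=9; units ≡ 3, 7 (mod 8); ε·ε+αω+βω = 1·1+5·0+9·1 ≡ 0  ⇒  (a,b)_2 = +1.
v=3: a=3^-1·(≡1), b=3^-2·(≡1) mod 3; (1|3)=+1, (1|3)=+1; (−1)^{-1·-2·1}·(+1)^-2·(+1)^-1 = +1.
v=7: a=7^-2·(≡1), b=7^-4·(≡6) mod 7; (1|7)=+1, (6|7)=-1; (−1)^{-2·-4·3}·(+1)^-4·(-1)^-2 = +1.
v=5: a=5^2·(≡3), b=5^4·(≡4) mod 5; (3|5)=-1, (4|5)=+1; (−1)^{2·4·2}·(-1)^4·(+1)^2 = +1.
|Ram(-3607098, 286)| = 2, even; anisotropic at {11, 43}.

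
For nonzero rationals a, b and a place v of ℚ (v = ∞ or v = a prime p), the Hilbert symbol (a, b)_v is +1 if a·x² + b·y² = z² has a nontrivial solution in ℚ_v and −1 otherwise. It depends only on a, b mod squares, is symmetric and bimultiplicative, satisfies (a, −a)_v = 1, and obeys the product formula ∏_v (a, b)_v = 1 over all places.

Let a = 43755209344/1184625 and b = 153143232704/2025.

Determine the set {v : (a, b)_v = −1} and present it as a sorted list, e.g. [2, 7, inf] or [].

(a, b) ≡ (10010, 11) mod (ℚ^×)²; places V = {2, 3, 5, 7, 11, 13, 43, ∞}.
(a,b)_5: α=-3, u≡2; β=-2, v≡4 (mod 5); (2|5)=-1, (4|5)=+1; sign (−1)^0·-1^-2·+1^-3 = +1.
(a,b)_11: α=1, u≡2; β=1, v≡3 (mod 11); (2|11)=-1, (3|11)=+1; sign (−1)^1·-1^1·+1^1 = +1.
(a,b)_7: α=5, u≡1; β=6, v≡2 (mod 7); (1|7)=+1, (2|7)=+1; sign (−1)^0·+1^6·+1^5 = +1.
(a,b)_13: α=-1, u≡10; β=0, v≡2 (mod 13); (10|13)=+1, (2|13)=-1; sign (−1)^0·+1^0·-1^-1 = -1.
(a,b)_∞: sgn(10010)=+, sgn(11)=+, so +1.
(a,b)_43: α=2, u≡18; β=2, v≡4 (mod 43); (18|43)=-1, (4|43)=+1; sign (−1)^0·-1^2·+1^2 = +1.
(a,b)_3: α=-6, u≡2; β=-4, v≡2 (mod 3); (2|3)=-1, (2|3)=-1; sign (−1)^0·-1^-4·-1^-6 = +1.
(a,b)_2: α=7, β=6; u≡5, v≡3 (mod 8); ε(u)ε(v)=0·1, αω(v)=7·1, βω(u)=6·1; sum ≡ 1  ⇒  -1.
|Ram(10010, 11)| = 2, even; anisotropic at {2, 13}.

[2, 13]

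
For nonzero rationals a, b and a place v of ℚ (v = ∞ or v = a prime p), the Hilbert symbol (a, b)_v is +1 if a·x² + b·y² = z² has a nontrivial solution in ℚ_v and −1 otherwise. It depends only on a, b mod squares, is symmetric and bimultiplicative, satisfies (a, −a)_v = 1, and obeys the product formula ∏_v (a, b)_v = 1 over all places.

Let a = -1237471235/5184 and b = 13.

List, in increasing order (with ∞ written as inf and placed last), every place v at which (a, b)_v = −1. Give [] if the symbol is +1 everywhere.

Mod squares: a ≡ -1235, b ≡ 13. Check v ∈ {∞, 2, 3, 5, 7, 11, 13, 19}.
v=13: a=13^3·(≡10), b=13^1·(≡1) mod 13; (10|13)=+1, (1|13)=+1; (−1)^{3·1·6}·(+1)^1·(+1)^3 = +1.
v=11: a=11^2·(≡2), b=11^0·(≡2) mod 11; (2|11)=-1, (2|11)=-1; (−1)^{2·0·5}·(-1)^0·(-1)^2 = +1.
v=2: v_2(a)=-6, v_2(b)=0; units ≡ 5, 5 (mod 8); ε·ε+αω+βω = 0·0+-6·1+0·1 ≡ 0  ⇒  (a,b)_2 = +1.
v=7: a=7^2·(≡2), b=7^0·(≡6) mod 7; (2|7)=+1, (6|7)=-1; (−1)^{2·0·3}·(+1)^0·(-1)^2 = +1.
v=19: a=19^1·(≡1), b=19^0·(≡13) mod 19; (1|19)=+1, (13|19)=-1; (−1)^{1·0·9}·(+1)^0·(-1)^1 = -1.
v=3: a=3^-4·(≡1), b=3^0·(≡1) mod 3; (1|3)=+1, (1|3)=+1; (−1)^{-4·0·1}·(+1)^0·(+1)^-4 = +1.
v=∞: -1235 < 0 and 13 > 0  ⇒  (a,b)_∞ = +1.
v=5: a=5^1·(≡2), b=5^0·(≡3) mod 5; (2|5)=-1, (3|5)=-1; (−1)^{1·0·2}·(-1)^0·(-1)^1 = -1.
|Ram(-1235, 13)| = 2, even; anisotropic at {5, 19}.

[5, 19]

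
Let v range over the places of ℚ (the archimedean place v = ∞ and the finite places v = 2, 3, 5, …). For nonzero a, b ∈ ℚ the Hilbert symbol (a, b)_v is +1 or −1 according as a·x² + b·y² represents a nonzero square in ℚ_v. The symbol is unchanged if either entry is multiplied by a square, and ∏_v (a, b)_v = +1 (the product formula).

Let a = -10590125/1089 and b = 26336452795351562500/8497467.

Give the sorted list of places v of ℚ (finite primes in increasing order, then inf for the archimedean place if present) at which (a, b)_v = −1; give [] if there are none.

[2, 5, 13, 19]

Mod squares: a ≡ -8645, b ≡ 5187. Check v ∈ {∞, 2, 3, 5, 7, 11, 13, 17, 19, 31}.
v=31: a=31^0·(≡16), b=31^2·(≡1) mod 31; (16|31)=+1, (1|31)=+1; (−1)^{0·2·15}·(+1)^2·(+1)^0 = +1.
v=17: a=17^0·(≡8), b=17^-2·(≡2) mod 17; (8|17)=+1, (2|17)=+1; (−1)^{0·-2·8}·(+1)^-2·(+1)^0 = +1.
v=13: a=13^1·(≡2), b=13^3·(≡1) mod 13; (2|13)=-1, (1|13)=+1; (−1)^{1·3·6}·(-1)^3·(+1)^1 = -1.
v=∞: -8645 < 0 and 5187 > 0  ⇒  (a,b)_∞ = +1.
v=2: v_2(a)=0, v_2(b)=2; units ≡ 3, 3 (mod 8); ε·ε+αω+βω = 1·1+0·1+2·1 ≡ 1  ⇒  (a,b)_2 = -1.
v=7: a=7^3·(≡4), b=7^5·(≡3) mod 7; (4|7)=+1, (3|7)=-1; (−1)^{3·5·3}·(+1)^5·(-1)^3 = +1.
v=5: a=5^3·(≡1), b=5^10·(≡2) mod 5; (1|5)=+1, (2|5)=-1; (−1)^{3·10·2}·(+1)^10·(-1)^3 = -1.
v=3: a=3^-2·(≡1), b=3^-5·(≡1) mod 3; (1|3)=+1, (1|3)=+1; (−1)^{-2·-5·1}·(+1)^-5·(+1)^-2 = +1.
v=19: a=19^1·(≡11), b=19^1·(≡4) mod 19; (11|19)=+1, (4|19)=+1; (−1)^{1·1·9}·(+1)^1·(+1)^1 = -1.
v=11: a=11^-2·(≡9), b=11^-2·(≡7) mod 11; (9|11)=+1, (7|11)=-1; (−1)^{-2·-2·5}·(+1)^-2·(-1)^-2 = +1.
Ram(-8645, 5187) = {2, 5, 13, 19}; no ℚ_2-point on the conic.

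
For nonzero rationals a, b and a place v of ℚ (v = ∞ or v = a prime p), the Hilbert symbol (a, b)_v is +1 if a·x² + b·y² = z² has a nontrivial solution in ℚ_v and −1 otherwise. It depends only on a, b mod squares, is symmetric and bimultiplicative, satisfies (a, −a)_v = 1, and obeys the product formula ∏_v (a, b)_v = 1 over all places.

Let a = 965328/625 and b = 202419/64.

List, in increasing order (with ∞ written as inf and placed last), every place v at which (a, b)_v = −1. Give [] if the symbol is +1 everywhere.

[3, 17]

(a, b) ≡ (357, 51) mod (ℚ^×)²; places V = {2, 3, 5, 7, 13, 17, ∞}.
(a,b)_2: α=4, β=-6; u≡5, v≡3 (mod 8); ε(u)ε(v)=0·1, αω(v)=4·1, βω(u)=-6·1; sum ≡ 0  ⇒  +1.
(a,b)_∞: sgn(357)=+, sgn(51)=+, so +1.
(a,b)_13: α=2, u≡5; β=0, v≡4 (mod 13); (5|13)=-1, (4|13)=+1; sign (−1)^0·-1^0·+1^2 = +1.
(a,b)_3: α=1, u≡2; β=5, v≡2 (mod 3); (2|3)=-1, (2|3)=-1; sign (−1)^1·-1^5·-1^1 = -1.
(a,b)_17: α=1, u≡16; β=1, v≡11 (mod 17); (16|17)=+1, (11|17)=-1; sign (−1)^0·+1^1·-1^1 = -1.
(a,b)_7: α=1, u≡2; β=2, v≡1 (mod 7); (2|7)=+1, (1|7)=+1; sign (−1)^0·+1^2·+1^1 = +1.
(a,b)_5: α=-4, u≡3; β=0, v≡1 (mod 5); (3|5)=-1, (1|5)=+1; sign (−1)^0·-1^0·+1^-4 = +1.
|Ram(357, 51)| = 2, even; anisotropic at {3, 17}.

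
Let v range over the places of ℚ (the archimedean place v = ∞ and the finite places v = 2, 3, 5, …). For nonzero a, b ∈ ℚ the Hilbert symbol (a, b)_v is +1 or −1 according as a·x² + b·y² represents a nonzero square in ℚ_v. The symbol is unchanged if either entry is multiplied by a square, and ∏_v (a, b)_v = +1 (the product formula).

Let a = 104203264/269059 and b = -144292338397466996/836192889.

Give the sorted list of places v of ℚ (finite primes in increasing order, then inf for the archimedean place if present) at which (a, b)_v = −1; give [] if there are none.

(a, b) ≡ (19, -29) mod (ℚ^×)²; places V = {2, 3, 7, 11, 17, 19, 23, 29, ∞}.
(a,b)_19: α=-1, u≡1; β=2, v≡17 (mod 19); (1|19)=+1, (17|19)=+1; sign (−1)^0·+1^2·+1^-1 = +1.
(a,b)_29: α=2, u≡14; β=3, v≡28 (mod 29); (14|29)=-1, (28|29)=+1; sign (−1)^0·-1^3·+1^2 = -1.
(a,b)_7: α=-2, u≡6; β=-2, v≡5 (mod 7); (6|7)=-1, (5|7)=-1; sign (−1)^0·-1^-2·-1^-2 = +1.
(a,b)_∞: sgn(19)=+, sgn(-29)=−, so +1.
(a,b)_23: α=0, u≡17; β=4, v≡22 (mod 23); (17|23)=-1, (22|23)=-1; sign (−1)^0·-1^4·-1^0 = +1.
(a,b)_3: α=0, u≡1; β=-10, v≡1 (mod 3); (1|3)=+1, (1|3)=+1; sign (−1)^0·+1^-10·+1^0 = +1.
(a,b)_11: α=2, u≡6; β=4, v≡4 (mod 11); (6|11)=-1, (4|11)=+1; sign (−1)^0·-1^4·+1^2 = +1.
(a,b)_2: α=10, β=2; u≡3, v≡3 (mod 8); ε(u)ε(v)=1·1, αω(v)=10·1, βω(u)=2·1; sum ≡ 1  ⇒  -1.
(a,b)_17: α=-2, u≡1; β=-2, v≡6 (mod 17); (1|17)=+1, (6|17)=-1; sign (−1)^0·+1^-2·-1^-2 = +1.
|Ram(19, -29)| = 2, even; anisotropic at {2, 29}.

[2, 29]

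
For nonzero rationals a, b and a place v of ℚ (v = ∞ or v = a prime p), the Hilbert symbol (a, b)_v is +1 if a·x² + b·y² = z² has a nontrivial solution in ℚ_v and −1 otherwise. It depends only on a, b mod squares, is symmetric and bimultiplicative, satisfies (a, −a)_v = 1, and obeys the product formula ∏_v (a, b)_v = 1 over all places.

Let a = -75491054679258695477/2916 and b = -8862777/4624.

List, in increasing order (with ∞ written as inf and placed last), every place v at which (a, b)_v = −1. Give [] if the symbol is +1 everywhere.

Mod squares: a ≡ -6293, b ≡ -2233. Check v ∈ {∞, 2, 3, 7, 11, 13, 17, 29, 31}.
v=29: a=29^3·(≡8), b=29^1·(≡17) mod 29; (8|29)=-1, (17|29)=-1; (−1)^{3·1·14}·(-1)^1·(-1)^3 = +1.
v=13: a=13^2·(≡9), b=13^0·(≡10) mod 13; (9|13)=+1, (10|13)=+1; (−1)^{2·0·6}·(+1)^0·(+1)^2 = +1.
v=∞: -6293 < 0 and -2233 < 0  ⇒  (a,b)_∞ = -1.
v=7: a=7^9·(≡4), b=7^3·(≡3) mod 7; (4|7)=+1, (3|7)=-1; (−1)^{9·3·3}·(+1)^3·(-1)^9 = +1.
v=31: a=31^1·(≡2), b=31^0·(≡6) mod 31; (2|31)=+1, (6|31)=-1; (−1)^{1·0·15}·(+1)^0·(-1)^1 = -1.
v=3: a=3^-6·(≡1), b=3^4·(≡2) mod 3; (1|3)=+1, (2|3)=-1; (−1)^{-6·4·1}·(+1)^4·(-1)^-6 = +1.
v=2: v_2(a)=-2, v_2(b)=-4; units ≡ 3, 7 (mod 8); ε·ε+αω+βω = 1·1+-2·0+-4·1 ≡ 1  ⇒  (a,b)_2 = -1.
v=11: a=11^4·(≡7), b=11^1·(≡8) mod 11; (7|11)=-1, (8|11)=-1; (−1)^{4·1·5}·(-1)^1·(-1)^4 = -1.
v=17: a=17^0·(≡12), b=17^-2·(≡14) mod 17; (12|17)=-1, (14|17)=-1; (−1)^{0·-2·8}·(-1)^-2·(-1)^0 = +1.
(-6293, -2233 / ℚ) ramifies at {2, 11, 31, ∞}: a division algebra.

[2, 11, 31, inf]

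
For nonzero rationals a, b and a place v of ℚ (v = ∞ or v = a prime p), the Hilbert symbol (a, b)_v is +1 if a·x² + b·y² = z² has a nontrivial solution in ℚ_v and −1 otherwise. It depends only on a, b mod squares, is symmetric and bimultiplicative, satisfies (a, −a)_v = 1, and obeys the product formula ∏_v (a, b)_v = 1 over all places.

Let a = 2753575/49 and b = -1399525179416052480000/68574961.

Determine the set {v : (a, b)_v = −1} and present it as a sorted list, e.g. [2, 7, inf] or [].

[17, 19]

(a, b) ≡ (110143, -1102) mod (ℚ^×)²; places V = {2, 3, 5, 7, 11, 13, 17, 19, 29, 31, ∞}.
(a,b)_19: α=1, u≡8; β=1, v≡18 (mod 19); (8|19)=-1, (18|19)=-1; sign (−1)^1·-1^1·-1^1 = -1.
(a,b)_11: α=1, u≡4; β=2, v≡1 (mod 11); (4|11)=+1, (1|11)=+1; sign (−1)^0·+1^2·+1^1 = +1.
(a,b)_7: α=-2, u≡6; β=-4, v≡1 (mod 7); (6|7)=-1, (1|7)=+1; sign (−1)^0·-1^-4·+1^-2 = +1.
(a,b)_3: α=0, u≡1; β=10, v≡2 (mod 3); (1|3)=+1, (2|3)=-1; sign (−1)^0·+1^10·-1^0 = +1.
(a,b)_31: α=1, u≡4; β=2, v≡28 (mod 31); (4|31)=+1, (28|31)=+1; sign (−1)^0·+1^2·+1^1 = +1.
(a,b)_2: α=0, β=11; u≡7, v≡1 (mod 8); ε(u)ε(v)=1·0, αω(v)=0·0, βω(u)=11·0; sum ≡ 0  ⇒  +1.
(a,b)_5: α=2, u≡2; β=4, v≡2 (mod 5); (2|5)=-1, (2|5)=-1; sign (−1)^0·-1^4·-1^2 = +1.
(a,b)_∞: sgn(110143)=+, sgn(-1102)=−, so +1.
(a,b)_17: α=1, u≡9; β=2, v≡6 (mod 17); (9|17)=+1, (6|17)=-1; sign (−1)^0·+1^2·-1^1 = -1.
(a,b)_13: α=0, u≡11; β=-4, v≡10 (mod 13); (11|13)=-1, (10|13)=+1; sign (−1)^0·-1^-4·+1^0 = +1.
(a,b)_29: α=0, u≡23; β=1, v≡6 (mod 29); (23|29)=+1, (6|29)=+1; sign (−1)^0·+1^1·+1^0 = +1.
|Ram(110143, -1102)| = 2, even; anisotropic at {17, 19}.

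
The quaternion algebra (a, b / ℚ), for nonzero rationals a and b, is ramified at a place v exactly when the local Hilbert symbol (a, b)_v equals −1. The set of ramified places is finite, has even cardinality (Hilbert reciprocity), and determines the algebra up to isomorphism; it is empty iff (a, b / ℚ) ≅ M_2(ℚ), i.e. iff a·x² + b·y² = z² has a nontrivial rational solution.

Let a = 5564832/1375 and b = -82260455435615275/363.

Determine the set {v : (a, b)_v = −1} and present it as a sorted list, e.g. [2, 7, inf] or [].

(a, b) ≡ (2310, -273) mod (ℚ^×)²; places V = {2, 3, 5, 7, 11, 13, 17, 23, ∞}.
(a,b)_3: α=1, u≡2; β=-1, v≡2 (mod 3); (2|3)=-1, (2|3)=-1; sign (−1)^1·-1^-1·-1^1 = -1.
(a,b)_5: α=-3, u≡2; β=2, v≡3 (mod 5); (2|5)=-1, (3|5)=-1; sign (−1)^0·-1^2·-1^-3 = -1.
(a,b)_11: α=-1, u≡5; β=-2, v≡2 (mod 11); (5|11)=+1, (2|11)=-1; sign (−1)^0·+1^-2·-1^-1 = -1.
(a,b)_23: α=0, u≡22; β=2, v≡3 (mod 23); (22|23)=-1, (3|23)=+1; sign (−1)^0·-1^2·+1^0 = +1.
(a,b)_17: α=0, u≡8; β=2, v≡2 (mod 17); (8|17)=+1, (2|17)=+1; sign (−1)^0·+1^2·+1^0 = +1.
(a,b)_7: α=3, u≡4; β=3, v≡3 (mod 7); (4|7)=+1, (3|7)=-1; sign (−1)^1·+1^3·-1^3 = +1.
(a,b)_2: α=5, β=0; u≡3, v≡7 (mod 8); ε(u)ε(v)=1·1, αω(v)=5·0, βω(u)=0·1; sum ≡ 1  ⇒  -1.
(a,b)_∞: sgn(2310)=+, sgn(-273)=−, so +1.
(a,b)_13: α=2, u≡9; β=7, v≡8 (mod 13); (9|13)=+1, (8|13)=-1; sign (−1)^0·+1^7·-1^2 = +1.
Ram(2310, -273) = {2, 3, 5, 11}; no ℚ_2-point on the conic.

[2, 3, 5, 11]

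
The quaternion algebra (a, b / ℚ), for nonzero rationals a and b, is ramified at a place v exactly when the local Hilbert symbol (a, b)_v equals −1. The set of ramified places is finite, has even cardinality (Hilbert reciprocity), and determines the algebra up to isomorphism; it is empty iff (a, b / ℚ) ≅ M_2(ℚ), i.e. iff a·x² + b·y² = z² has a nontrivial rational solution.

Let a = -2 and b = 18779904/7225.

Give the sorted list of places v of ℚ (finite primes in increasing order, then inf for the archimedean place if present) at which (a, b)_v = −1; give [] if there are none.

[2, 13]

(a, b) ≡ (-2, 8151) mod (ℚ^×)²; places V = {2, 3, 5, 11, 13, 17, 19, ∞}.
(a,b)_17: α=0, u≡15; β=-2, v≡9 (mod 17); (15|17)=+1, (9|17)=+1; sign (−1)^0·+1^-2·+1^0 = +1.
(a,b)_11: α=0, u≡9; β=1, v≡1 (mod 11); (9|11)=+1, (1|11)=+1; sign (−1)^0·+1^1·+1^0 = +1.
(a,b)_2: α=1, β=8; u≡7, v≡7 (mod 8); ε(u)ε(v)=1·1, αω(v)=1·0, βω(u)=8·0; sum ≡ 1  ⇒  -1.
(a,b)_3: α=0, u≡1; β=3, v≡2 (mod 3); (1|3)=+1, (2|3)=-1; sign (−1)^0·+1^3·-1^0 = +1.
(a,b)_5: α=0, u≡3; β=-2, v≡1 (mod 5); (3|5)=-1, (1|5)=+1; sign (−1)^0·-1^-2·+1^0 = +1.
(a,b)_19: α=0, u≡17; β=1, v≡11 (mod 19); (17|19)=+1, (11|19)=+1; sign (−1)^0·+1^1·+1^0 = +1.
(a,b)_13: α=0, u≡11; β=1, v≡10 (mod 13); (11|13)=-1, (10|13)=+1; sign (−1)^0·-1^1·+1^0 = -1.
(a,b)_∞: sgn(-2)=−, sgn(8151)=+, so +1.
Ram(-2, 8151) = {2, 13}; no ℚ_2-point on the conic.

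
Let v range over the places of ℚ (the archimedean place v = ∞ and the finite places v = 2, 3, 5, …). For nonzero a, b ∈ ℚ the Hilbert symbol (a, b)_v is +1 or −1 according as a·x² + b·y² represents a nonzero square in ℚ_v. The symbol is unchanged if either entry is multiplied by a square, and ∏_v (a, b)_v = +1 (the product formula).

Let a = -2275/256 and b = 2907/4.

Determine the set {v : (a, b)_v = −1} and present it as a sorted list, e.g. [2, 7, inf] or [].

[13, 17]

Mod squares: a ≡ -91, b ≡ 323. Check v ∈ {∞, 2, 3, 5, 7, 13, 17, 19}.
v=2: v_2(a)=-8, v_2(b)=-2; units ≡ 5, 3 (mod 8); ε·ε+αω+βω = 0·1+-8·1+-2·1 ≡ 0  ⇒  (a,b)_2 = +1.
v=5: a=5^2·(≡4), b=5^0·(≡3) mod 5; (4|5)=+1, (3|5)=-1; (−1)^{2·0·2}·(+1)^0·(-1)^2 = +1.
v=13: a=13^1·(≡8), b=13^0·(≡2) mod 13; (8|13)=-1, (2|13)=-1; (−1)^{1·0·6}·(-1)^0·(-1)^1 = -1.
v=∞: -91 < 0 and 323 > 0  ⇒  (a,b)_∞ = +1.
v=3: a=3^0·(≡2), b=3^2·(≡2) mod 3; (2|3)=-1, (2|3)=-1; (−1)^{0·2·1}·(-1)^2·(-1)^0 = +1.
v=19: a=19^0·(≡9), b=19^1·(≡5) mod 19; (9|19)=+1, (5|19)=+1; (−1)^{0·1·9}·(+1)^1·(+1)^0 = +1.
v=7: a=7^1·(≡1), b=7^0·(≡4) mod 7; (1|7)=+1, (4|7)=+1; (−1)^{1·0·3}·(+1)^0·(+1)^1 = +1.
v=17: a=17^0·(≡3), b=17^1·(≡13) mod 17; (3|17)=-1, (13|17)=+1; (−1)^{0·1·8}·(-1)^1·(+1)^0 = -1.
|Ram(-91, 323)| = 2, even; anisotropic at {13, 17}.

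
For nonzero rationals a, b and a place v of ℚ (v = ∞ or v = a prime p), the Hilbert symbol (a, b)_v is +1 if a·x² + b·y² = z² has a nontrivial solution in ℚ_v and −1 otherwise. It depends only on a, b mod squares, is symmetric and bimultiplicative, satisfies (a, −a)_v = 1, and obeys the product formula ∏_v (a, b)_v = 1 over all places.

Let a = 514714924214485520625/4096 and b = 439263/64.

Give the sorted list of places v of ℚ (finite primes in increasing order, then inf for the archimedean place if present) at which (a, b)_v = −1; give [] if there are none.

(a, b) ≡ (2857177, 5423) mod (ℚ^×)²; places V = {2, 3, 5, 11, 17, 29, 31, 37, 47, 53, ∞}.
(a,b)_29: α=2, u≡19; β=1, v≡16 (mod 29); (19|29)=-1, (16|29)=+1; sign (−1)^0·-1^1·+1^2 = -1.
(a,b)_5: α=4, u≡3; β=0, v≡2 (mod 5); (3|5)=-1, (2|5)=-1; sign (−1)^0·-1^0·-1^4 = +1.
(a,b)_17: α=2, u≡9; β=1, v≡13 (mod 17); (9|17)=+1, (13|17)=+1; sign (−1)^0·+1^1·+1^2 = +1.
(a,b)_37: α=1, u≡2; β=0, v≡26 (mod 37); (2|37)=-1, (26|37)=+1; sign (−1)^0·-1^0·+1^1 = +1.
(a,b)_11: α=4, u≡1; β=1, v≡4 (mod 11); (1|11)=+1, (4|11)=+1; sign (−1)^0·+1^1·+1^4 = +1.
(a,b)_3: α=4, u≡1; β=4, v≡2 (mod 3); (1|3)=+1, (2|3)=-1; sign (−1)^0·+1^4·-1^4 = +1.
(a,b)_47: α=1, u≡29; β=0, v≡36 (mod 47); (29|47)=-1, (36|47)=+1; sign (−1)^0·-1^0·+1^1 = +1.
(a,b)_∞: sgn(2857177)=+, sgn(5423)=+, so +1.
(a,b)_2: α=-12, β=-6; u≡1, v≡7 (mod 8); ε(u)ε(v)=0·1, αω(v)=-12·0, βω(u)=-6·0; sum ≡ 0  ⇒  +1.
(a,b)_53: α=1, u≡12; β=0, v≡24 (mod 53); (12|53)=-1, (24|53)=+1; sign (−1)^0·-1^0·+1^1 = +1.
(a,b)_31: α=1, u≡7; β=0, v≡12 (mod 31); (7|31)=+1, (12|31)=-1; sign (−1)^0·+1^0·-1^1 = -1.
(2857177, 5423 / ℚ) ramifies at {29, 31}: a division algebra.

[29, 31]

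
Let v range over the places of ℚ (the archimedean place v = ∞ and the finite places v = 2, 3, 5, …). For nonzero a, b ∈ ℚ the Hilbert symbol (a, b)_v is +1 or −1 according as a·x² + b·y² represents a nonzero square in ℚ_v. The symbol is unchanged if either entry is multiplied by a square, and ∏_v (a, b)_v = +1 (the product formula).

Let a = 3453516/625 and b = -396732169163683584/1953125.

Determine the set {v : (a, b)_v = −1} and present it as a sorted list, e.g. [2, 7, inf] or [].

[7, 11]

(a, b) ≡ (10659, -1155) mod (ℚ^×)²; places V = {2, 3, 5, 7, 11, 17, 19, ∞}.
(a,b)_19: α=1, u≡14; β=2, v≡6 (mod 19); (14|19)=-1, (6|19)=+1; sign (−1)^0·-1^2·+1^1 = +1.
(a,b)_11: α=1, u≡3; β=3, v≡4 (mod 11); (3|11)=+1, (4|11)=+1; sign (−1)^1·+1^3·+1^1 = -1.
(a,b)_3: α=5, u≡1; β=13, v≡2 (mod 3); (1|3)=+1, (2|3)=-1; sign (−1)^1·+1^13·-1^5 = +1.
(a,b)_2: α=2, β=8; u≡3, v≡5 (mod 8); ε(u)ε(v)=1·0, αω(v)=2·1, βω(u)=8·1; sum ≡ 0  ⇒  +1.
(a,b)_17: α=1, u≡9; β=2, v≡13 (mod 17); (9|17)=+1, (13|17)=+1; sign (−1)^0·+1^2·+1^1 = +1.
(a,b)_∞: sgn(10659)=+, sgn(-1155)=−, so +1.
(a,b)_7: α=0, u≡5; β=1, v≡5 (mod 7); (5|7)=-1, (5|7)=-1; sign (−1)^0·-1^1·-1^0 = -1.
(a,b)_5: α=-4, u≡1; β=-9, v≡1 (mod 5); (1|5)=+1, (1|5)=+1; sign (−1)^0·+1^-9·+1^-4 = +1.
|Ram(10659, -1155)| = 2, even; anisotropic at {7, 11}.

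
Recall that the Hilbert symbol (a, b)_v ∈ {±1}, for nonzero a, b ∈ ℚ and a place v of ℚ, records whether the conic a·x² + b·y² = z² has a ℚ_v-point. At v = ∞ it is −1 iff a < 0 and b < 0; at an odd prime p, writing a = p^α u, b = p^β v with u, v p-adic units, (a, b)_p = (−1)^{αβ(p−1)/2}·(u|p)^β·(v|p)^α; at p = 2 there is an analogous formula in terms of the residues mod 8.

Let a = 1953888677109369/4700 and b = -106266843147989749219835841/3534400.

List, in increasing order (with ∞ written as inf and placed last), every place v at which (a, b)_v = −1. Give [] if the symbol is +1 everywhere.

(a, b) ≡ (191219071407, -66521) mod (ℚ^×)²; places V = {2, 3, 5, 7, 11, 13, 17, 19, 23, 29, 37, 41, 43, 47, ∞}.
(a,b)_17: α=1, u≡4; β=1, v≡14 (mod 17); (4|17)=+1, (14|17)=-1; sign (−1)^0·+1^1·-1^1 = -1.
(a,b)_37: α=1, u≡6; β=2, v≡20 (mod 37); (6|37)=-1, (20|37)=-1; sign (−1)^0·-1^2·-1^1 = -1.
(a,b)_23: α=0, u≡11; β=2, v≡6 (mod 23); (11|23)=-1, (6|23)=+1; sign (−1)^0·-1^2·+1^0 = +1.
(a,b)_29: α=1, u≡6; β=2, v≡23 (mod 29); (6|29)=+1, (23|29)=+1; sign (−1)^0·+1^2·+1^1 = +1.
(a,b)_3: α=5, u≡2; β=6, v≡1 (mod 3); (2|3)=-1, (1|3)=+1; sign (−1)^0·-1^6·+1^5 = +1.
(a,b)_5: α=-2, u≡3; β=-2, v≡4 (mod 5); (3|5)=-1, (4|5)=+1; sign (−1)^0·-1^-2·+1^-2 = +1.
(a,b)_11: α=2, u≡1; β=2, v≡6 (mod 11); (1|11)=+1, (6|11)=-1; sign (−1)^0·+1^2·-1^2 = +1.
(a,b)_47: α=-1, u≡18; β=-2, v≡11 (mod 47); (18|47)=+1, (11|47)=-1; sign (−1)^0·+1^-2·-1^-1 = -1.
(a,b)_7: α=3, u≡5; β=3, v≡3 (mod 7); (5|7)=-1, (3|7)=-1; sign (−1)^1·-1^3·-1^3 = -1.
(a,b)_13: α=1, u≡3; β=1, v≡5 (mod 13); (3|13)=+1, (5|13)=-1; sign (−1)^0·+1^1·-1^1 = -1.
(a,b)_43: α=1, u≡34; β=1, v≡21 (mod 43); (34|43)=-1, (21|43)=+1; sign (−1)^1·-1^1·+1^1 = +1.
(a,b)_19: α=1, u≡6; β=2, v≡9 (mod 19); (6|19)=+1, (9|19)=+1; sign (−1)^0·+1^2·+1^1 = +1.
(a,b)_41: α=0, u≡7; β=2, v≡19 (mod 41); (7|41)=-1, (19|41)=-1; sign (−1)^0·-1^2·-1^0 = +1.
(a,b)_2: α=-2, β=-6; u≡7, v≡7 (mod 8); ε(u)ε(v)=1·1, αω(v)=-2·0, βω(u)=-6·0; sum ≡ 1  ⇒  -1.
(a,b)_∞: sgn(191219071407)=+, sgn(-66521)=−, so +1.
(191219071407, -66521 / ℚ) ramifies at {2, 7, 13, 17, 37, 47}: a division algebra.

[2, 7, 13, 17, 37, 47]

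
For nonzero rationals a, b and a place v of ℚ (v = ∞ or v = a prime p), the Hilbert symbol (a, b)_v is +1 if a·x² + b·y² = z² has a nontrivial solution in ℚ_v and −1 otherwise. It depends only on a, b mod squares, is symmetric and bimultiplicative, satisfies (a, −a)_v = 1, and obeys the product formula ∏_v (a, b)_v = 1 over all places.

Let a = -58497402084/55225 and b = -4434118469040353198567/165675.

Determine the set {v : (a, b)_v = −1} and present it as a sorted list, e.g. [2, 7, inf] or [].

[2, 3, 7, 11, 29, inf]

Mod squares: a ≡ -418209, b ≡ -4389. Check v ∈ {∞, 2, 3, 5, 7, 11, 17, 19, 23, 29, 37, 47, 53}.
v=5: a=5^-2·(≡4), b=5^-2·(≡4) mod 5; (4|5)=+1, (4|5)=+1; (−1)^{-2·-2·2}·(+1)^-2·(+1)^-2 = +1.
v=23: a=23^1·(≡19), b=23^2·(≡16) mod 23; (19|23)=-1, (16|23)=+1; (−1)^{1·2·11}·(-1)^2·(+1)^1 = +1.
v=∞: -418209 < 0 and -4389 < 0  ⇒  (a,b)_∞ = -1.
v=17: a=17^2·(≡9), b=17^0·(≡5) mod 17; (9|17)=+1, (5|17)=-1; (−1)^{2·0·8}·(+1)^0·(-1)^2 = +1.
v=11: a=11^3·(≡6), b=11^7·(≡8) mod 11; (6|11)=-1, (8|11)=-1; (−1)^{3·7·5}·(-1)^7·(-1)^3 = -1.
v=53: a=53^0·(≡33), b=53^2·(≡29) mod 53; (33|53)=-1, (29|53)=+1; (−1)^{0·2·26}·(-1)^2·(+1)^0 = +1.
v=47: a=47^-2·(≡39), b=47^-2·(≡19) mod 47; (39|47)=-1, (19|47)=-1; (−1)^{-2·-2·23}·(-1)^-2·(-1)^-2 = +1.
v=37: a=37^0·(≡35), b=37^2·(≡8) mod 37; (35|37)=-1, (8|37)=-1; (−1)^{0·2·18}·(-1)^2·(-1)^0 = +1.
v=7: a=7^0·(≡6), b=7^1·(≡3) mod 7; (6|7)=-1, (3|7)=-1; (−1)^{0·1·3}·(-1)^1·(-1)^0 = -1.
v=29: a=29^1·(≡21), b=29^2·(≡3) mod 29; (21|29)=-1, (3|29)=-1; (−1)^{1·2·14}·(-1)^2·(-1)^1 = -1.
v=3: a=3^1·(≡1), b=3^-1·(≡1) mod 3; (1|3)=+1, (1|3)=+1; (−1)^{1·-1·1}·(+1)^-1·(+1)^1 = -1.
v=19: a=19^1·(≡12), b=19^1·(≡9) mod 19; (12|19)=-1, (9|19)=+1; (−1)^{1·1·9}·(-1)^1·(+1)^1 = +1.
v=2: v_2(a)=2, v_2(b)=0; units ≡ 7, 3 (mod 8); ε·ε+αω+βω = 1·1+2·1+0·0 ≡ 1  ⇒  (a,b)_2 = -1.
(-418209, -4389 / ℚ) ramifies at {2, 3, 7, 11, 29, ∞}: a division algebra.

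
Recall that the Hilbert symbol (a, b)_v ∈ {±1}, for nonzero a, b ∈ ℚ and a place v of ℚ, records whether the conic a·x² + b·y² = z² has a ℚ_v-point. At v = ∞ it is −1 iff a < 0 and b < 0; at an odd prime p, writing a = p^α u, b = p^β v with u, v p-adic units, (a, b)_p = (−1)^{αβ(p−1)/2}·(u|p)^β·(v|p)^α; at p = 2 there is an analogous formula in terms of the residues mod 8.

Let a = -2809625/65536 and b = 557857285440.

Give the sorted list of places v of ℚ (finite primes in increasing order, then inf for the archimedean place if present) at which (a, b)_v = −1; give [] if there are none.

[7, 13]

(a, b) ≡ (-665, 1365) mod (ℚ^×)²; places V = {2, 3, 5, 7, 13, 19, ∞}.
(a,b)_∞: sgn(-665)=−, sgn(1365)=+, so +1.
(a,b)_5: α=3, u≡3; β=1, v≡3 (mod 5); (3|5)=-1, (3|5)=-1; sign (−1)^0·-1^1·-1^3 = +1.
(a,b)_19: α=1, u≡8; β=4, v≡16 (mod 19); (8|19)=-1, (16|19)=+1; sign (−1)^0·-1^4·+1^1 = +1.
(a,b)_2: α=-16, β=6; u≡7, v≡5 (mod 8); ε(u)ε(v)=1·0, αω(v)=-16·1, βω(u)=6·0; sum ≡ 0  ⇒  +1.
(a,b)_3: α=0, u≡1; β=1, v≡2 (mod 3); (1|3)=+1, (2|3)=-1; sign (−1)^0·+1^1·-1^0 = +1.
(a,b)_13: α=2, u≡5; β=1, v≡1 (mod 13); (5|13)=-1, (1|13)=+1; sign (−1)^0·-1^1·+1^2 = -1.
(a,b)_7: α=1, u≡6; β=3, v≡5 (mod 7); (6|7)=-1, (5|7)=-1; sign (−1)^1·-1^3·-1^1 = -1.
Ram(-665, 1365) = {7, 13}; no ℚ_7-point on the conic.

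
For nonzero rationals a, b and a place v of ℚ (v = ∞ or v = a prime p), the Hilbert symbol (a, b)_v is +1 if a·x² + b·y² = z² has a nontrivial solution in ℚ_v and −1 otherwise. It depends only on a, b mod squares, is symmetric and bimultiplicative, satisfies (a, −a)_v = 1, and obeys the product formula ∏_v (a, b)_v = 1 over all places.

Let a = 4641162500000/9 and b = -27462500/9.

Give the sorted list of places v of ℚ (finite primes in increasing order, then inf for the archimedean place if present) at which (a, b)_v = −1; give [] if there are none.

[]

Mod squares: a ≡ 26, b ≡ -65. Check v ∈ {∞, 2, 3, 5, 13}.
v=2: v_2(a)=5, v_2(b)=2; units ≡ 5, 7 (mod 8); ε·ε+αω+βω = 0·1+5·0+2·1 ≡ 0  ⇒  (a,b)_2 = +1.
v=5: a=5^8·(≡4), b=5^5·(≡3) mod 5; (4|5)=+1, (3|5)=-1; (−1)^{8·5·2}·(+1)^5·(-1)^8 = +1.
v=3: a=3^-2·(≡2), b=3^-2·(≡1) mod 3; (2|3)=-1, (1|3)=+1; (−1)^{-2·-2·1}·(-1)^-2·(+1)^-2 = +1.
v=∞: 26 > 0 and -65 < 0  ⇒  (a,b)_∞ = +1.
v=13: a=13^5·(≡5), b=13^3·(≡5) mod 13; (5|13)=-1, (5|13)=-1; (−1)^{5·3·6}·(-1)^3·(-1)^5 = +1.
Ram(a, b) = ∅: the form 26·x² + -65·y² − z² is isotropic over every ℚ_v, so by Hasse–Minkowski it is isotropic over ℚ.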